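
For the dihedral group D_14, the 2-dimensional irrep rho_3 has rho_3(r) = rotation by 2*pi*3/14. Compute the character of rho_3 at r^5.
chi_{rho_3}(r^5) = 2*cos(2*pi*3*5/14) = 2*cos(15*pi/7)

Reasoning: rho_3(r^5) is rotation by angle 2*pi*3*5/14, whose trace is 2*cos(2*pi*3*5/14) = 2*cos(15*pi/7).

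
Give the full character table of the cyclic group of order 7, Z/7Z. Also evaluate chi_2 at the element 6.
Character table of Z/7Z (irreps indexed chi_0,...,chi_6 with chi_k(m) = zeta_7^(k*m), zeta_7 = exp(2*pi*i/7)):
  irrep \ class  {0} (size 1)  {1} (size 1)    {2} (size 1)    {3} (size 1)    {4} (size 1)    {5} (size 1)    {6} (size 1)  
  chi_0          1             1               1               1               1               1               1             
  chi_1          1             exp(2*I*pi/7)   exp(4*I*pi/7)   exp(6*I*pi/7)   exp(-6*I*pi/7)  exp(-4*I*pi/7)  exp(-2*I*pi/7)
  chi_2          1             exp(4*I*pi/7)   exp(-6*I*pi/7)  exp(-2*I*pi/7)  exp(2*I*pi/7)   exp(6*I*pi/7)   exp(-4*I*pi/7)
  chi_3          1             exp(6*I*pi/7)   exp(-2*I*pi/7)  exp(4*I*pi/7)   exp(-4*I*pi/7)  exp(2*I*pi/7)   exp(-6*I*pi/7)
  chi_4          1             exp(-6*I*pi/7)  exp(2*I*pi/7)   exp(-4*I*pi/7)  exp(4*I*pi/7)   exp(-2*I*pi/7)  exp(6*I*pi/7) 
  chi_5          1             exp(-4*I*pi/7)  exp(6*I*pi/7)   exp(2*I*pi/7)   exp(-2*I*pi/7)  exp(-6*I*pi/7)  exp(4*I*pi/7) 
  chi_6          1             exp(-2*I*pi/7)  exp(-4*I*pi/7)  exp(-6*I*pi/7)  exp(6*I*pi/7)   exp(4*I*pi/7)   exp(2*I*pi/7) 

Spot check: chi_2(6) = zeta_7^(2*6) = zeta_7^12 = exp(-4*I*pi/7).

Z/7Z is abelian, so all 7 irreducible complex representations are 1-dimensional. They are given by chi_k(m) = zeta_7^(k*m) for k = 0,...,6. Row orthogonality: sum_m chi_k(m) conj(chi_l(m)) = 7 * [k = l].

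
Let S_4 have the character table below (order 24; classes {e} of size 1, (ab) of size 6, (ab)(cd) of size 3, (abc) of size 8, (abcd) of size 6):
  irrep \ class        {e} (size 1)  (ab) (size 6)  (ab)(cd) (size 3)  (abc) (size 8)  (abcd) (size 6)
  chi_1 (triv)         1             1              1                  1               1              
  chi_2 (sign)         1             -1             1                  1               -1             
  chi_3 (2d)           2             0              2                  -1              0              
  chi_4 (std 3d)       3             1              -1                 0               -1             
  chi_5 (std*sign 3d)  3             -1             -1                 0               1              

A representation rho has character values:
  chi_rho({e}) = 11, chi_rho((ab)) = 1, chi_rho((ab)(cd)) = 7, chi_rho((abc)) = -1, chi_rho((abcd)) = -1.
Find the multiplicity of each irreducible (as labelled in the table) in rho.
Multiplicities: chi_1: 1, chi_2: 1, chi_3: 3, chi_4: 1, chi_5: 0.

Use <chi_rho, chi> = (1/|G|) sum_C |C| * chi_rho(C) * conj(chi(C)) with |G| = 24 for each irreducible chi in the table:
  <chi_rho, chi_1> = (1/24)[1*(11)*conj(1) + 6*(1)*conj(1) + 3*(7)*conj(1) + 8*(-1)*conj(1) + 6*(-1)*conj(1)]
      = (1/24)[(11) + (6) + (21) + (-8) + (-6)] = 24/24 = 1
  <chi_rho, chi_2> = (1/24)[1*(11)*conj(1) + 6*(1)*conj(-1) + 3*(7)*conj(1) + 8*(-1)*conj(1) + 6*(-1)*conj(-1)]
      = (1/24)[(11) + (-6) + (21) + (-8) + (6)] = 24/24 = 1
  <chi_rho, chi_3> = (1/24)[1*(11)*conj(2) + 6*(1)*conj(0) + 3*(7)*conj(2) + 8*(-1)*conj(-1) + 6*(-1)*conj(0)]
      = (1/24)[(22) + (0) + (42) + (8) + (0)] = 72/24 = 3
  <chi_rho, chi_4> = (1/24)[1*(11)*conj(3) + 6*(1)*conj(1) + 3*(7)*conj(-1) + 8*(-1)*conj(0) + 6*(-1)*conj(-1)]
      = (1/24)[(33) + (6) + (-21) + (0) + (6)] = 24/24 = 1
  <chi_rho, chi_5> = (1/24)[1*(11)*conj(3) + 6*(1)*conj(-1) + 3*(7)*conj(-1) + 8*(-1)*conj(0) + 6*(-1)*conj(1)]
      = (1/24)[(33) + (-6) + (-21) + (0) + (-6)] = 0/24 = 0
Dimension check: dim(rho) = sum (mult * dim) = 1*1 + 1*1 + 3*2 + 1*3 + 0*3 = 11 = chi_rho(e) = 11.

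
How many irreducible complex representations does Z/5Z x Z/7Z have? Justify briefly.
35

Reasoning: The number of irreducible complex representations of a finite group equals its number of conjugacy classes. Z/5Z x Z/7Z is abelian of order 35, so every element is its own conjugacy class: 35 classes, so Z/5Z x Z/7Z (order 35) has exactly 35 irreducible complex representations.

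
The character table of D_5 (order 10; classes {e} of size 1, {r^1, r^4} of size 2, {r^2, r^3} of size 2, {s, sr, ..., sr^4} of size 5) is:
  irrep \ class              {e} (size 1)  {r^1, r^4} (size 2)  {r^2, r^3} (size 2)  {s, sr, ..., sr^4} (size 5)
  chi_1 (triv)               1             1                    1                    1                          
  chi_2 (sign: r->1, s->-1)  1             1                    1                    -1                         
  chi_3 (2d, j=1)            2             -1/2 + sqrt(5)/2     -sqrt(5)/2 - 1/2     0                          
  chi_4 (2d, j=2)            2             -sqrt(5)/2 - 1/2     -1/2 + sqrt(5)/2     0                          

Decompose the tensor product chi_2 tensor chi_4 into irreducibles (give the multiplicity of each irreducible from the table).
chi_2 tensor chi_4 = chi_4 (all other irreducibles have multiplicity 0).

Working: The character of a tensor product is the pointwise product (chi_2 * chi_4)(C) = chi_2(C) * chi_4(C):
  {e}: (1)*(2), {r^1, r^4}: (1)*(-sqrt(5)/2 - 1/2), {r^2, r^3}: (1)*(-1/2 + sqrt(5)/2), {s, sr, ..., sr^4}: (-1)*(0)
so (chi_2 * chi_4) takes values
  {e} -> 2, {r^1, r^4} -> -sqrt(5)/2 - 1/2, {r^2, r^3} -> -1/2 + sqrt(5)/2, {s, sr, ..., sr^4} -> 0.
Now take the inner product of this character with each irreducible chi from the table, <chi_2*chi_4, chi> = (1/10) sum_C |C| (chi_2*chi_4)(C) conj(chi(C)):
  <chi_2*chi_4, chi_1> = (1/10)[1*(2)*conj(1) + 2*(-sqrt(5)/2 - 1/2)*conj(1) + 2*(-1/2 + sqrt(5)/2)*conj(1) + 5*(0)*conj(1)]
      = (1/10)[(2) + (-sqrt(5) - 1) + (-1 + sqrt(5)) + (0)] = 0/10 = 0
  <chi_2*chi_4, chi_2> = (1/10)[1*(2)*conj(1) + 2*(-sqrt(5)/2 - 1/2)*conj(1) + 2*(-1/2 + sqrt(5)/2)*conj(1) + 5*(0)*conj(-1)]
      = (1/10)[(2) + (-sqrt(5) - 1) + (-1 + sqrt(5)) + (0)] = 0/10 = 0
  <chi_2*chi_4, chi_3> = (1/10)[1*(2)*conj(2) + 2*(-sqrt(5)/2 - 1/2)*conj(-1/2 + sqrt(5)/2) + 2*(-1/2 + sqrt(5)/2)*conj(-sqrt(5)/2 - 1/2) + 5*(0)*conj(0)]
      = (1/10)[(4) + (-2) + (-2) + (0)] = 0/10 = 0
  <chi_2*chi_4, chi_4> = (1/10)[1*(2)*conj(2) + 2*(-sqrt(5)/2 - 1/2)*conj(-sqrt(5)/2 - 1/2) + 2*(-1/2 + sqrt(5)/2)*conj(-1/2 + sqrt(5)/2) + 5*(0)*conj(0)]
      = (1/10)[(4) + (sqrt(5) + 3) + (3 - sqrt(5)) + (0)] = 10/10 = 1
Hence the multiplicities are chi_4: 1. Dimension check: dim(chi_2)*dim(chi_4) = 1*2 = 2 and sum (mult * dim) = 1*2 = 2.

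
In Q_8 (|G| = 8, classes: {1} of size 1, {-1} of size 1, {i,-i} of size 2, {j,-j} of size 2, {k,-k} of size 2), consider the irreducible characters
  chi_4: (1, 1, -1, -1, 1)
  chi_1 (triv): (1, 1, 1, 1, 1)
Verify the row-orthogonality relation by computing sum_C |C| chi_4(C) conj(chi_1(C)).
Sum = 0; so <chi_4, chi_1> = 0 (distinct irreducibles are orthogonal).

Explanation: Compute term by term over conjugacy classes (|C| * chi_4(C) * conj(chi_1(C))):
  1*(1)*conj(1) + 1*(1)*conj(1) + 2*(-1)*conj(1) + 2*(-1)*conj(1) + 2*(1)*conj(1)
  = (1) + (1) + (-2) + (-2) + (2)
  = 0.
Dividing by |G| = 8 gives 0/8 = 0, matching the row-orthogonality relation <chi_4, chi_1> = [chi_4 = chi_1].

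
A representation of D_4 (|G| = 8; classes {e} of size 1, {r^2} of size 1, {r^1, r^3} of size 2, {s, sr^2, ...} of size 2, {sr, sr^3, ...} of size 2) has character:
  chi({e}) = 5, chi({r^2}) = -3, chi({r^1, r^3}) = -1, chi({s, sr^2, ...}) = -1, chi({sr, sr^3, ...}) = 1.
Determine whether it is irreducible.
Not irreducible (reducible): <chi, chi> = 5 > 1.

Working: <chi, chi> = (1/|G|) sum_C |C| * |chi(C)|^2 = (1/8)[1*|5|^2 + 1*|-3|^2 + 2*|-1|^2 + 2*|-1|^2 + 2*|1|^2]
  = (1/8)[(25) + (9) + (2) + (2) + (2)] = 40/8 = 5.
A character is irreducible iff <chi, chi> = 1, so this representation is reducible.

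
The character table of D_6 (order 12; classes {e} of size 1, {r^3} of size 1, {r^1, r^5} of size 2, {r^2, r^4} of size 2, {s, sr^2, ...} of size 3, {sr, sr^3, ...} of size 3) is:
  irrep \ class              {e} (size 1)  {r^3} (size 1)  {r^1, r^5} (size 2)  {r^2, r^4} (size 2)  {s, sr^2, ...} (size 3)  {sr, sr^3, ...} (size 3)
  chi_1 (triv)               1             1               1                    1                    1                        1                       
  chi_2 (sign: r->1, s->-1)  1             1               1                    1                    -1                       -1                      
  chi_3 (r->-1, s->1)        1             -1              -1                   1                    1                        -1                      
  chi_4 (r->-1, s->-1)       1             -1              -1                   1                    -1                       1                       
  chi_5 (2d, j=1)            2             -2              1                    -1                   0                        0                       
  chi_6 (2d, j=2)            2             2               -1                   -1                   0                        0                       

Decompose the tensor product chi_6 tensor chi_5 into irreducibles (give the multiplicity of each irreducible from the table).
chi_6 tensor chi_5 = chi_3 + chi_4 + chi_5 (all other irreducibles have multiplicity 0).

Argument: The character of a tensor product is the pointwise product (chi_6 * chi_5)(C) = chi_6(C) * chi_5(C):
  {e}: (2)*(2), {r^3}: (2)*(-2), {r^1, r^5}: (-1)*(1), {r^2, r^4}: (-1)*(-1), {s, sr^2, ...}: (0)*(0), {sr, sr^3, ...}: (0)*(0)
so (chi_6 * chi_5) takes values
  {e} -> 4, {r^3} -> -4, {r^1, r^5} -> -1, {r^2, r^4} -> 1, {s, sr^2, ...} -> 0, {sr, sr^3, ...} -> 0.
Now take the inner product of this character with each irreducible chi from the table, <chi_6*chi_5, chi> = (1/12) sum_C |C| (chi_6*chi_5)(C) conj(chi(C)):
  <chi_6*chi_5, chi_1> = (1/12)[1*(4)*conj(1) + 1*(-4)*conj(1) + 2*(-1)*conj(1) + 2*(1)*conj(1) + 3*(0)*conj(1) + 3*(0)*conj(1)]
      = (1/12)[(4) + (-4) + (-2) + (2) + (0) + (0)] = 0/12 = 0
  <chi_6*chi_5, chi_2> = (1/12)[1*(4)*conj(1) + 1*(-4)*conj(1) + 2*(-1)*conj(1) + 2*(1)*conj(1) + 3*(0)*conj(-1) + 3*(0)*conj(-1)]
      = (1/12)[(4) + (-4) + (-2) + (2) + (0) + (0)] = 0/12 = 0
  <chi_6*chi_5, chi_3> = (1/12)[1*(4)*conj(1) + 1*(-4)*conj(-1) + 2*(-1)*conj(-1) + 2*(1)*conj(1) + 3*(0)*conj(1) + 3*(0)*conj(-1)]
      = (1/12)[(4) + (4) + (2) + (2) + (0) + (0)] = 12/12 = 1
  <chi_6*chi_5, chi_4> = (1/12)[1*(4)*conj(1) + 1*(-4)*conj(-1) + 2*(-1)*conj(-1) + 2*(1)*conj(1) + 3*(0)*conj(-1) + 3*(0)*conj(1)]
      = (1/12)[(4) + (4) + (2) + (2) + (0) + (0)] = 12/12 = 1
  <chi_6*chi_5, chi_5> = (1/12)[1*(4)*conj(2) + 1*(-4)*conj(-2) + 2*(-1)*conj(1) + 2*(1)*conj(-1) + 3*(0)*conj(0) + 3*(0)*conj(0)]
      = (1/12)[(8) + (8) + (-2) + (-2) + (0) + (0)] = 12/12 = 1
  <chi_6*chi_5, chi_6> = (1/12)[1*(4)*conj(2) + 1*(-4)*conj(2) + 2*(-1)*conj(-1) + 2*(1)*conj(-1) + 3*(0)*conj(0) + 3*(0)*conj(0)]
      = (1/12)[(8) + (-8) + (2) + (-2) + (0) + (0)] = 0/12 = 0
Hence the multiplicities are chi_3: 1, chi_4: 1, chi_5: 1. Dimension check: dim(chi_6)*dim(chi_5) = 2*2 = 4 and sum (mult * dim) = 1*1 + 1*1 + 1*2 = 4.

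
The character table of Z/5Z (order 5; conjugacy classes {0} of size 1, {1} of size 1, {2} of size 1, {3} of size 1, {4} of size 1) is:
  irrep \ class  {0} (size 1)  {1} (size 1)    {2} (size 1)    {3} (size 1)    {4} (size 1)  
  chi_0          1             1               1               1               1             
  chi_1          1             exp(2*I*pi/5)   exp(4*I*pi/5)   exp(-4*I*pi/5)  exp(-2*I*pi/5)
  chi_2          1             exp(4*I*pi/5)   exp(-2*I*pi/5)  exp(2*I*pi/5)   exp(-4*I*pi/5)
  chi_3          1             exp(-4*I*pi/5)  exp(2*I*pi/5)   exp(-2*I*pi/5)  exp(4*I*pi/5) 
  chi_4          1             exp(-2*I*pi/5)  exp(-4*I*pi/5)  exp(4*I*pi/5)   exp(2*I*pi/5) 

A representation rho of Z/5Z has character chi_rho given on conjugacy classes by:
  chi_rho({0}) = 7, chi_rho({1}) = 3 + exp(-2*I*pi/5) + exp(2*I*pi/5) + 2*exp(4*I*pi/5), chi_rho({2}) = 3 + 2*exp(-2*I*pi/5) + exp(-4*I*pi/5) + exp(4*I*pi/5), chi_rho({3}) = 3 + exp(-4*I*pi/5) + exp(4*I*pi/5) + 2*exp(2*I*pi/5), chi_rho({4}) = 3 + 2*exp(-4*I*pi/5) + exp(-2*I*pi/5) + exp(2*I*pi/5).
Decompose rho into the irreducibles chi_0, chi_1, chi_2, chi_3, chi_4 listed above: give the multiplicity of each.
Multiplicities: chi_0: 3, chi_1: 1, chi_2: 2, chi_3: 0, chi_4: 1.

Justification: Use <chi_rho, chi> = (1/|G|) sum_C |C| * chi_rho(C) * conj(chi(C)) with |G| = 5 for each irreducible chi in the table:
  <chi_rho, chi_0> = (1/5)[1*(7)*conj(1) + 1*(3 + exp(-2*I*pi/5) + exp(2*I*pi/5) + 2*exp(4*I*pi/5))*conj(1) + 1*(3 + 2*exp(-2*I*pi/5) + exp(-4*I*pi/5) + exp(4*I*pi/5))*conj(1) + 1*(3 + exp(-4*I*pi/5) + exp(4*I*pi/5) + 2*exp(2*I*pi/5))*conj(1) + 1*(3 + 2*exp(-4*I*pi/5) + exp(-2*I*pi/5) + exp(2*I*pi/5))*conj(1)]
      = (1/5)[(7) + (3 + exp(-2*I*pi/5) + exp(2*I*pi/5) + 2*exp(4*I*pi/5)) + (3 + 2*exp(-2*I*pi/5) + exp(-4*I*pi/5) + exp(4*I*pi/5)) + (3 + exp(-4*I*pi/5) + exp(4*I*pi/5) + 2*exp(2*I*pi/5)) + (3 + 2*exp(-4*I*pi/5) + exp(-2*I*pi/5) + exp(2*I*pi/5))] = 15/5 = 3
  <chi_rho, chi_1> = (1/5)[1*(7)*conj(1) + 1*(3 + exp(-2*I*pi/5) + exp(2*I*pi/5) + 2*exp(4*I*pi/5))*conj(exp(2*I*pi/5)) + 1*(3 + 2*exp(-2*I*pi/5) + exp(-4*I*pi/5) + exp(4*I*pi/5))*conj(exp(4*I*pi/5)) + 1*(3 + exp(-4*I*pi/5) + exp(4*I*pi/5) + 2*exp(2*I*pi/5))*conj(exp(-4*I*pi/5)) + 1*(3 + 2*exp(-4*I*pi/5) + exp(-2*I*pi/5) + exp(2*I*pi/5))*conj(exp(-2*I*pi/5))]
      = (1/5)[(7) + (1 + 3*exp(-2*I*pi/5) + exp(-4*I*pi/5) + 2*exp(2*I*pi/5)) + (1 + 3*exp(-4*I*pi/5) + exp(2*I*pi/5) + 2*exp(4*I*pi/5)) + (1 + 2*exp(-4*I*pi/5) + exp(-2*I*pi/5) + 3*exp(4*I*pi/5)) + (1 + 2*exp(-2*I*pi/5) + exp(4*I*pi/5) + 3*exp(2*I*pi/5))] = 5/5 = 1
  <chi_rho, chi_2> = (1/5)[1*(7)*conj(1) + 1*(3 + exp(-2*I*pi/5) + exp(2*I*pi/5) + 2*exp(4*I*pi/5))*conj(exp(4*I*pi/5)) + 1*(3 + 2*exp(-2*I*pi/5) + exp(-4*I*pi/5) + exp(4*I*pi/5))*conj(exp(-2*I*pi/5)) + 1*(3 + exp(-4*I*pi/5) + exp(4*I*pi/5) + 2*exp(2*I*pi/5))*conj(exp(2*I*pi/5)) + 1*(3 + 2*exp(-4*I*pi/5) + exp(-2*I*pi/5) + exp(2*I*pi/5))*conj(exp(-4*I*pi/5))]
      = (1/5)[(7) + (2 + 3*exp(-4*I*pi/5) + exp(-2*I*pi/5) + exp(4*I*pi/5)) + (2 + exp(-2*I*pi/5) + exp(-4*I*pi/5) + 3*exp(2*I*pi/5)) + (2 + 3*exp(-2*I*pi/5) + exp(4*I*pi/5) + exp(2*I*pi/5)) + (2 + exp(-4*I*pi/5) + exp(2*I*pi/5) + 3*exp(4*I*pi/5))] = 10/5 = 2
  <chi_rho, chi_3> = (1/5)[1*(7)*conj(1) + 1*(3 + exp(-2*I*pi/5) + exp(2*I*pi/5) + 2*exp(4*I*pi/5))*conj(exp(-4*I*pi/5)) + 1*(3 + 2*exp(-2*I*pi/5) + exp(-4*I*pi/5) + exp(4*I*pi/5))*conj(exp(2*I*pi/5)) + 1*(3 + exp(-4*I*pi/5) + exp(4*I*pi/5) + 2*exp(2*I*pi/5))*conj(exp(-2*I*pi/5)) + 1*(3 + 2*exp(-4*I*pi/5) + exp(-2*I*pi/5) + exp(2*I*pi/5))*conj(exp(4*I*pi/5))]
      = (1/5)[(7) + (2*exp(-2*I*pi/5) + exp(-4*I*pi/5) + exp(2*I*pi/5) + 3*exp(4*I*pi/5)) + (3*exp(-2*I*pi/5) + 2*exp(-4*I*pi/5) + exp(4*I*pi/5) + exp(2*I*pi/5)) + (exp(-2*I*pi/5) + exp(-4*I*pi/5) + 2*exp(4*I*pi/5) + 3*exp(2*I*pi/5)) + (3*exp(-4*I*pi/5) + exp(-2*I*pi/5) + exp(4*I*pi/5) + 2*exp(2*I*pi/5))] = 0/5 = 0
  <chi_rho, chi_4> = (1/5)[1*(7)*conj(1) + 1*(3 + exp(-2*I*pi/5) + exp(2*I*pi/5) + 2*exp(4*I*pi/5))*conj(exp(-2*I*pi/5)) + 1*(3 + 2*exp(-2*I*pi/5) + exp(-4*I*pi/5) + exp(4*I*pi/5))*conj(exp(-4*I*pi/5)) + 1*(3 + exp(-4*I*pi/5) + exp(4*I*pi/5) + 2*exp(2*I*pi/5))*conj(exp(4*I*pi/5)) + 1*(3 + 2*exp(-4*I*pi/5) + exp(-2*I*pi/5) + exp(2*I*pi/5))*conj(exp(2*I*pi/5))]
      = (1/5)[(7) + (1 + 2*exp(-4*I*pi/5) + exp(4*I*pi/5) + 3*exp(2*I*pi/5)) + (1 + exp(-2*I*pi/5) + 3*exp(4*I*pi/5) + 2*exp(2*I*pi/5)) + (1 + 2*exp(-2*I*pi/5) + 3*exp(-4*I*pi/5) + exp(2*I*pi/5)) + (1 + 3*exp(-2*I*pi/5) + exp(-4*I*pi/5) + 2*exp(4*I*pi/5))] = 5/5 = 1
(Exp terms are combined using exp(i*s)*conj(exp(i*t)) = exp(i*(s-t)), and sums of them are collapsed using the identity that for every m > 1 the m distinct m-th roots of unity sum to 0, e.g. 1 + exp(2*I*pi/3) + exp(-2*I*pi/3) = 0.)
Dimension check: dim(rho) = sum (mult * dim) = 3*1 + 1*1 + 2*1 + 0*1 + 1*1 = 7 = chi_rho(e) = 7.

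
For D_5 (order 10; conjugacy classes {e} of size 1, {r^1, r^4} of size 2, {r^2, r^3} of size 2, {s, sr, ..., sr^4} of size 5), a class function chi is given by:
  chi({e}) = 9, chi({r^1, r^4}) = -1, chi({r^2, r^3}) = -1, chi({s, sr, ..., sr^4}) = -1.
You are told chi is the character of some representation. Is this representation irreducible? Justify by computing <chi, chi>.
Not irreducible (reducible): <chi, chi> = 9 > 1.

Why: <chi, chi> = (1/|G|) sum_C |C| * |chi(C)|^2 = (1/10)[1*|9|^2 + 2*|-1|^2 + 2*|-1|^2 + 5*|-1|^2]
  = (1/10)[(81) + (2) + (2) + (5)] = 90/10 = 9.
A character is irreducible iff <chi, chi> = 1, so this representation is reducible.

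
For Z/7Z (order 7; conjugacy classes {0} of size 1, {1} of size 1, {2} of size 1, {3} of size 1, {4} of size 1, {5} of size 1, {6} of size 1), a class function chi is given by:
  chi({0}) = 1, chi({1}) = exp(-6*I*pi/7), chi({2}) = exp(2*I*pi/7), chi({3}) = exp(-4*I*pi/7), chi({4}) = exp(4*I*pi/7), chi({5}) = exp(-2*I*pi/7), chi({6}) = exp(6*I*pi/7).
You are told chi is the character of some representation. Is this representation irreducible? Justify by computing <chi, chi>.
Irreducible: <chi, chi> = 1.

Justification: <chi, chi> = (1/|G|) sum_C |C| * |chi(C)|^2 = (1/7)[1*|1|^2 + 1*|exp(-6*I*pi/7)|^2 + 1*|exp(2*I*pi/7)|^2 + 1*|exp(-4*I*pi/7)|^2 + 1*|exp(4*I*pi/7)|^2 + 1*|exp(-2*I*pi/7)|^2 + 1*|exp(6*I*pi/7)|^2]
  = (1/7)[(1) + (1) + (1) + (1) + (1) + (1) + (1)] = 7/7 = 1.
(Exp terms are combined using exp(i*s)*conj(exp(i*t)) = exp(i*(s-t)), and sums of them are collapsed using the identity that for every m > 1 the m distinct m-th roots of unity sum to 0, e.g. 1 + exp(2*I*pi/3) + exp(-2*I*pi/3) = 0.)
A character is irreducible iff <chi, chi> = 1, so this representation is irreducible.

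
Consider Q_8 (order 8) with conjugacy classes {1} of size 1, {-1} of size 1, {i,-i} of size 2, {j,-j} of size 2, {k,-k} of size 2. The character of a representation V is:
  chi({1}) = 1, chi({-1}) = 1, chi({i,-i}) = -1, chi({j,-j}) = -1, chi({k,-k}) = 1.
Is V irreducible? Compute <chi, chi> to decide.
Irreducible: <chi, chi> = 1.

Explanation: <chi, chi> = (1/|G|) sum_C |C| * |chi(C)|^2 = (1/8)[1*|1|^2 + 1*|1|^2 + 2*|-1|^2 + 2*|-1|^2 + 2*|1|^2]
  = (1/8)[(1) + (1) + (2) + (2) + (2)] = 8/8 = 1.
A character is irreducible iff <chi, chi> = 1, so this representation is irreducible.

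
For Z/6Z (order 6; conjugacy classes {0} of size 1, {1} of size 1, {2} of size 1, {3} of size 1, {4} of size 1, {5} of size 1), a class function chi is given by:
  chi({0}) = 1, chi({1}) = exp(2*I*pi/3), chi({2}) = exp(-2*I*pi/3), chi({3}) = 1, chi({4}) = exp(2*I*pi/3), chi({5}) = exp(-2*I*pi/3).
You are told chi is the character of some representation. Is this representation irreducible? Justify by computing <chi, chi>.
Irreducible: <chi, chi> = 1.

Solution. <chi, chi> = (1/|G|) sum_C |C| * |chi(C)|^2 = (1/6)[1*|1|^2 + 1*|exp(2*I*pi/3)|^2 + 1*|exp(-2*I*pi/3)|^2 + 1*|1|^2 + 1*|exp(2*I*pi/3)|^2 + 1*|exp(-2*I*pi/3)|^2]
  = (1/6)[(1) + (1) + (1) + (1) + (1) + (1)] = 6/6 = 1.
(Exp terms are combined using exp(i*s)*conj(exp(i*t)) = exp(i*(s-t)), and sums of them are collapsed using the identity that for every m > 1 the m distinct m-th roots of unity sum to 0, e.g. 1 + exp(2*I*pi/3) + exp(-2*I*pi/3) = 0.)
A character is irreducible iff <chi, chi> = 1, so this representation is irreducible.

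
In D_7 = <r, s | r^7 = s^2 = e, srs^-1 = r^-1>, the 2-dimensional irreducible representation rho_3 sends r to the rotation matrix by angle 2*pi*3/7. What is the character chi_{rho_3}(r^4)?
chi_{rho_3}(r^4) = 2*cos(2*pi*3*4/7) = -2*cos(3*pi/7)

Explanation: rho_3(r^4) is rotation by angle 2*pi*3*4/7, whose trace is 2*cos(2*pi*3*4/7) = -2*cos(3*pi/7).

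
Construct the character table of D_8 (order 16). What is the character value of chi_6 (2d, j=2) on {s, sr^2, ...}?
Conjugacy classes: {e} of size 1, {r^4} of size 1, {r^1, r^7} of size 2, {r^2, r^6} of size 2, {r^3, r^5} of size 2, {s, sr^2, ...} of size 4, {sr, sr^3, ...} of size 4.
Character table:
  irrep \ class              {e} (size 1)  {r^4} (size 1)  {r^1, r^7} (size 2)  {r^2, r^6} (size 2)  {r^3, r^5} (size 2)  {s, sr^2, ...} (size 4)  {sr, sr^3, ...} (size 4)
  chi_1 (triv)               1             1               1                    1                    1                    1                        1                       
  chi_2 (sign: r->1, s->-1)  1             1               1                    1                    1                    -1                       -1                      
  chi_3 (r->-1, s->1)        1             1               -1                   1                    -1                   1                        -1                      
  chi_4 (r->-1, s->-1)       1             1               -1                   1                    -1                   -1                       1                       
  chi_5 (2d, j=1)            2             -2              sqrt(2)              0                    -sqrt(2)             0                        0                       
  chi_6 (2d, j=2)            2             2               0                    -2                   0                    0                        0                       
  chi_7 (2d, j=3)            2             -2              -sqrt(2)             0                    sqrt(2)              0                        0                       

Spot check: chi_6 (2d, j=2) on {s, sr^2, ...} = 0.

Solution. D_8 has order 2*8 = 16 with 7 conjugacy classes, hence 7 irreducibles. Sum of squared dims 1 + 1 + 1 + 1 + 4 + 4 + 4 = 16 = |G|. Linear characters come from the abelianisation; the 2-dimensional irreps have character r^k -> 2*cos(2*pi*j*k/8), reflections -> 0.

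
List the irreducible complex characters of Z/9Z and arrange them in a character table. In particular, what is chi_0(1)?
Character table of Z/9Z (irreps indexed chi_0,...,chi_8 with chi_k(m) = zeta_9^(k*m), zeta_9 = exp(2*pi*i/9)):
  irrep \ class  {0} (size 1)  {1} (size 1)    {2} (size 1)    {3} (size 1)    {4} (size 1)    {5} (size 1)    {6} (size 1)    {7} (size 1)    {8} (size 1)  
  chi_0          1             1               1               1               1               1               1               1               1             
  chi_1          1             exp(2*I*pi/9)   exp(4*I*pi/9)   exp(2*I*pi/3)   exp(8*I*pi/9)   exp(-8*I*pi/9)  exp(-2*I*pi/3)  exp(-4*I*pi/9)  exp(-2*I*pi/9)
  chi_2          1             exp(4*I*pi/9)   exp(8*I*pi/9)   exp(-2*I*pi/3)  exp(-2*I*pi/9)  exp(2*I*pi/9)   exp(2*I*pi/3)   exp(-8*I*pi/9)  exp(-4*I*pi/9)
  chi_3          1             exp(2*I*pi/3)   exp(-2*I*pi/3)  1               exp(2*I*pi/3)   exp(-2*I*pi/3)  1               exp(2*I*pi/3)   exp(-2*I*pi/3)
  chi_4          1             exp(8*I*pi/9)   exp(-2*I*pi/9)  exp(2*I*pi/3)   exp(-4*I*pi/9)  exp(4*I*pi/9)   exp(-2*I*pi/3)  exp(2*I*pi/9)   exp(-8*I*pi/9)
  chi_5          1             exp(-8*I*pi/9)  exp(2*I*pi/9)   exp(-2*I*pi/3)  exp(4*I*pi/9)   exp(-4*I*pi/9)  exp(2*I*pi/3)   exp(-2*I*pi/9)  exp(8*I*pi/9) 
  chi_6          1             exp(-2*I*pi/3)  exp(2*I*pi/3)   1               exp(-2*I*pi/3)  exp(2*I*pi/3)   1               exp(-2*I*pi/3)  exp(2*I*pi/3) 
  chi_7          1             exp(-4*I*pi/9)  exp(-8*I*pi/9)  exp(2*I*pi/3)   exp(2*I*pi/9)   exp(-2*I*pi/9)  exp(-2*I*pi/3)  exp(8*I*pi/9)   exp(4*I*pi/9) 
  chi_8          1             exp(-2*I*pi/9)  exp(-4*I*pi/9)  exp(-2*I*pi/3)  exp(-8*I*pi/9)  exp(8*I*pi/9)   exp(2*I*pi/3)   exp(4*I*pi/9)   exp(2*I*pi/9) 

Spot check: chi_0(1) = zeta_9^(0*1) = zeta_9^0 = 1.

Z/9Z is abelian, so all 9 irreducible complex representations are 1-dimensional. They are given by chi_k(m) = zeta_9^(k*m) for k = 0,...,8. Row orthogonality: sum_m chi_k(m) conj(chi_l(m)) = 9 * [k = l].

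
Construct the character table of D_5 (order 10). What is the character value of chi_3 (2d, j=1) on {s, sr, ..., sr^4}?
Conjugacy classes: {e} of size 1, {r^1, r^4} of size 2, {r^2, r^3} of size 2, {s, sr, ..., sr^4} of size 5.
Character table:
  irrep \ class              {e} (size 1)  {r^1, r^4} (size 2)  {r^2, r^3} (size 2)  {s, sr, ..., sr^4} (size 5)
  chi_1 (triv)               1             1                    1                    1                          
  chi_2 (sign: r->1, s->-1)  1             1                    1                    -1                         
  chi_3 (2d, j=1)            2             -1/2 + sqrt(5)/2     -sqrt(5)/2 - 1/2     0                          
  chi_4 (2d, j=2)            2             -sqrt(5)/2 - 1/2     -1/2 + sqrt(5)/2     0                          

Spot check: chi_3 (2d, j=1) on {s, sr, ..., sr^4} = 0.

Why: D_5 has order 2*5 = 10 with 4 conjugacy classes, hence 4 irreducibles. Sum of squared dims 1 + 1 + 4 + 4 = 10 = |G|. Linear characters come from the abelianisation; the 2-dimensional irreps have character r^k -> 2*cos(2*pi*j*k/5), reflections -> 0.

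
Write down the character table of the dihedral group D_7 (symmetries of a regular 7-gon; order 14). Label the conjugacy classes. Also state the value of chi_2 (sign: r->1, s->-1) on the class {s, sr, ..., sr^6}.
Conjugacy classes: {e} of size 1, {r^1, r^6} of size 2, {r^2, r^5} of size 2, {r^3, r^4} of size 2, {s, sr, ..., sr^6} of size 7.
Character table:
  irrep \ class              {e} (size 1)  {r^1, r^6} (size 2)  {r^2, r^5} (size 2)  {r^3, r^4} (size 2)  {s, sr, ..., sr^6} (size 7)
  chi_1 (triv)               1             1                    1                    1                    1                          
  chi_2 (sign: r->1, s->-1)  1             1                    1                    1                    -1                         
  chi_3 (2d, j=1)            2             2*cos(2*pi/7)        -2*cos(3*pi/7)       -2*cos(pi/7)         0                          
  chi_4 (2d, j=2)            2             -2*cos(3*pi/7)       -2*cos(pi/7)         2*cos(2*pi/7)        0                          
  chi_5 (2d, j=3)            2             -2*cos(pi/7)         2*cos(2*pi/7)        -2*cos(3*pi/7)       0                          

Spot check: chi_2 (sign: r->1, s->-1) on {s, sr, ..., sr^6} = -1.

Reasoning: D_7 has order 2*7 = 14 with 5 conjugacy classes, hence 5 irreducibles. Sum of squared dims 1 + 1 + 4 + 4 + 4 = 14 = |G|. Linear characters come from the abelianisation; the 2-dimensional irreps have character r^k -> 2*cos(2*pi*j*k/7), reflections -> 0.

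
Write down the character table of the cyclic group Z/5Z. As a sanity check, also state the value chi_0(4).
Character table of Z/5Z (irreps indexed chi_0,...,chi_4 with chi_k(m) = zeta_5^(k*m), zeta_5 = exp(2*pi*i/5)):
  irrep \ class  {0} (size 1)  {1} (size 1)    {2} (size 1)    {3} (size 1)    {4} (size 1)  
  chi_0          1             1               1               1               1             
  chi_1          1             exp(2*I*pi/5)   exp(4*I*pi/5)   exp(-4*I*pi/5)  exp(-2*I*pi/5)
  chi_2          1             exp(4*I*pi/5)   exp(-2*I*pi/5)  exp(2*I*pi/5)   exp(-4*I*pi/5)
  chi_3          1             exp(-4*I*pi/5)  exp(2*I*pi/5)   exp(-2*I*pi/5)  exp(4*I*pi/5) 
  chi_4          1             exp(-2*I*pi/5)  exp(-4*I*pi/5)  exp(4*I*pi/5)   exp(2*I*pi/5) 

Spot check: chi_0(4) = zeta_5^(0*4) = zeta_5^0 = 1.

Z/5Z is abelian, so all 5 irreducible complex representations are 1-dimensional. They are given by chi_k(m) = zeta_5^(k*m) for k = 0,...,4. Row orthogonality: sum_m chi_k(m) conj(chi_l(m)) = 5 * [k = l].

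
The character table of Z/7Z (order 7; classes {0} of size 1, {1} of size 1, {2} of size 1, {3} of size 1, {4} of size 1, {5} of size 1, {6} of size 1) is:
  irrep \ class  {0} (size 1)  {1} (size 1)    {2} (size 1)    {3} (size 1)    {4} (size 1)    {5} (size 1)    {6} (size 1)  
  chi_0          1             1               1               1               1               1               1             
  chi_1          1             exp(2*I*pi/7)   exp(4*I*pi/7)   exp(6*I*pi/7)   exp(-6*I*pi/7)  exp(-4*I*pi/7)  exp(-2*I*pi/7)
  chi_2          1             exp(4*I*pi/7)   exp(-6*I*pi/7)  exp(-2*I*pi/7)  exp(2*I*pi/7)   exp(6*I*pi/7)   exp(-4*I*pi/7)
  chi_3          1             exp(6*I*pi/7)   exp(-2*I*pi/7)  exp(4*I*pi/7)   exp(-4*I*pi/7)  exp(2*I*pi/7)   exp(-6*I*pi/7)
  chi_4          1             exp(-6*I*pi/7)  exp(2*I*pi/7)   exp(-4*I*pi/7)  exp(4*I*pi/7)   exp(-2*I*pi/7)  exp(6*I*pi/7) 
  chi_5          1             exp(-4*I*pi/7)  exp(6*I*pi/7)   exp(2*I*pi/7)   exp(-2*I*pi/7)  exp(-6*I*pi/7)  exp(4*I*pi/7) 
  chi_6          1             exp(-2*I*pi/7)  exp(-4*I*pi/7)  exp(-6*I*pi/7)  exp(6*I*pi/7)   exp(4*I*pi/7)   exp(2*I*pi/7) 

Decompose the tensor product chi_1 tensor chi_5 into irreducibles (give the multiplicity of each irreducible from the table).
chi_1 tensor chi_5 = chi_6 (all other irreducibles have multiplicity 0).

Proof sketch: The character of a tensor product is the pointwise product (chi_1 * chi_5)(C) = chi_1(C) * chi_5(C):
  {0}: (1)*(1), {1}: (exp(2*I*pi/7))*(exp(-4*I*pi/7)), {2}: (exp(4*I*pi/7))*(exp(6*I*pi/7)), {3}: (exp(6*I*pi/7))*(exp(2*I*pi/7)), {4}: (exp(-6*I*pi/7))*(exp(-2*I*pi/7)), {5}: (exp(-4*I*pi/7))*(exp(-6*I*pi/7)), {6}: (exp(-2*I*pi/7))*(exp(4*I*pi/7))
so (chi_1 * chi_5) takes values
  {0} -> 1, {1} -> exp(-2*I*pi/7), {2} -> exp(-4*I*pi/7), {3} -> exp(-6*I*pi/7), {4} -> exp(6*I*pi/7), {5} -> exp(4*I*pi/7), {6} -> exp(2*I*pi/7).
Now take the inner product of this character with each irreducible chi from the table, <chi_1*chi_5, chi> = (1/7) sum_C |C| (chi_1*chi_5)(C) conj(chi(C)):
  <chi_1*chi_5, chi_0> = (1/7)[1*(1)*conj(1) + 1*(exp(-2*I*pi/7))*conj(1) + 1*(exp(-4*I*pi/7))*conj(1) + 1*(exp(-6*I*pi/7))*conj(1) + 1*(exp(6*I*pi/7))*conj(1) + 1*(exp(4*I*pi/7))*conj(1) + 1*(exp(2*I*pi/7))*conj(1)]
      = (1/7)[(1) + (exp(-2*I*pi/7)) + (exp(-4*I*pi/7)) + (exp(-6*I*pi/7)) + (exp(6*I*pi/7)) + (exp(4*I*pi/7)) + (exp(2*I*pi/7))] = 0/7 = 0
  <chi_1*chi_5, chi_1> = (1/7)[1*(1)*conj(1) + 1*(exp(-2*I*pi/7))*conj(exp(2*I*pi/7)) + 1*(exp(-4*I*pi/7))*conj(exp(4*I*pi/7)) + 1*(exp(-6*I*pi/7))*conj(exp(6*I*pi/7)) + 1*(exp(6*I*pi/7))*conj(exp(-6*I*pi/7)) + 1*(exp(4*I*pi/7))*conj(exp(-4*I*pi/7)) + 1*(exp(2*I*pi/7))*conj(exp(-2*I*pi/7))]
      = (1/7)[(1) + (exp(-4*I*pi/7)) + (exp(6*I*pi/7)) + (exp(2*I*pi/7)) + (exp(-2*I*pi/7)) + (exp(-6*I*pi/7)) + (exp(4*I*pi/7))] = 0/7 = 0
  <chi_1*chi_5, chi_2> = (1/7)[1*(1)*conj(1) + 1*(exp(-2*I*pi/7))*conj(exp(4*I*pi/7)) + 1*(exp(-4*I*pi/7))*conj(exp(-6*I*pi/7)) + 1*(exp(-6*I*pi/7))*conj(exp(-2*I*pi/7)) + 1*(exp(6*I*pi/7))*conj(exp(2*I*pi/7)) + 1*(exp(4*I*pi/7))*conj(exp(6*I*pi/7)) + 1*(exp(2*I*pi/7))*conj(exp(-4*I*pi/7))]
      = (1/7)[(1) + (exp(-6*I*pi/7)) + (exp(2*I*pi/7)) + (exp(-4*I*pi/7)) + (exp(4*I*pi/7)) + (exp(-2*I*pi/7)) + (exp(6*I*pi/7))] = 0/7 = 0
  <chi_1*chi_5, chi_3> = (1/7)[1*(1)*conj(1) + 1*(exp(-2*I*pi/7))*conj(exp(6*I*pi/7)) + 1*(exp(-4*I*pi/7))*conj(exp(-2*I*pi/7)) + 1*(exp(-6*I*pi/7))*conj(exp(4*I*pi/7)) + 1*(exp(6*I*pi/7))*conj(exp(-4*I*pi/7)) + 1*(exp(4*I*pi/7))*conj(exp(2*I*pi/7)) + 1*(exp(2*I*pi/7))*conj(exp(-6*I*pi/7))]
      = (1/7)[(1) + (exp(6*I*pi/7)) + (exp(-2*I*pi/7)) + (exp(4*I*pi/7)) + (exp(-4*I*pi/7)) + (exp(2*I*pi/7)) + (exp(-6*I*pi/7))] = 0/7 = 0
  <chi_1*chi_5, chi_4> = (1/7)[1*(1)*conj(1) + 1*(exp(-2*I*pi/7))*conj(exp(-6*I*pi/7)) + 1*(exp(-4*I*pi/7))*conj(exp(2*I*pi/7)) + 1*(exp(-6*I*pi/7))*conj(exp(-4*I*pi/7)) + 1*(exp(6*I*pi/7))*conj(exp(4*I*pi/7)) + 1*(exp(4*I*pi/7))*conj(exp(-2*I*pi/7)) + 1*(exp(2*I*pi/7))*conj(exp(6*I*pi/7))]
      = (1/7)[(1) + (exp(4*I*pi/7)) + (exp(-6*I*pi/7)) + (exp(-2*I*pi/7)) + (exp(2*I*pi/7)) + (exp(6*I*pi/7)) + (exp(-4*I*pi/7))] = 0/7 = 0
  <chi_1*chi_5, chi_5> = (1/7)[1*(1)*conj(1) + 1*(exp(-2*I*pi/7))*conj(exp(-4*I*pi/7)) + 1*(exp(-4*I*pi/7))*conj(exp(6*I*pi/7)) + 1*(exp(-6*I*pi/7))*conj(exp(2*I*pi/7)) + 1*(exp(6*I*pi/7))*conj(exp(-2*I*pi/7)) + 1*(exp(4*I*pi/7))*conj(exp(-6*I*pi/7)) + 1*(exp(2*I*pi/7))*conj(exp(4*I*pi/7))]
      = (1/7)[(1) + (exp(2*I*pi/7)) + (exp(4*I*pi/7)) + (exp(6*I*pi/7)) + (exp(-6*I*pi/7)) + (exp(-4*I*pi/7)) + (exp(-2*I*pi/7))] = 0/7 = 0
  <chi_1*chi_5, chi_6> = (1/7)[1*(1)*conj(1) + 1*(exp(-2*I*pi/7))*conj(exp(-2*I*pi/7)) + 1*(exp(-4*I*pi/7))*conj(exp(-4*I*pi/7)) + 1*(exp(-6*I*pi/7))*conj(exp(-6*I*pi/7)) + 1*(exp(6*I*pi/7))*conj(exp(6*I*pi/7)) + 1*(exp(4*I*pi/7))*conj(exp(4*I*pi/7)) + 1*(exp(2*I*pi/7))*conj(exp(2*I*pi/7))]
      = (1/7)[(1) + (1) + (1) + (1) + (1) + (1) + (1)] = 7/7 = 1
(Exp terms are combined using exp(i*s)*conj(exp(i*t)) = exp(i*(s-t)), and sums of them are collapsed using the identity that for every m > 1 the m distinct m-th roots of unity sum to 0, e.g. 1 + exp(2*I*pi/3) + exp(-2*I*pi/3) = 0.)
Hence the multiplicities are chi_6: 1. Dimension check: dim(chi_1)*dim(chi_5) = 1*1 = 1 and sum (mult * dim) = 1*1 = 1.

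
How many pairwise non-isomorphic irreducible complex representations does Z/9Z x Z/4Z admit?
36

Justification: The number of irreducible complex representations of a finite group equals its number of conjugacy classes. Z/9Z x Z/4Z is abelian of order 36, so every element is its own conjugacy class: 36 classes, so Z/9Z x Z/4Z (order 36) has exactly 36 irreducible complex representations.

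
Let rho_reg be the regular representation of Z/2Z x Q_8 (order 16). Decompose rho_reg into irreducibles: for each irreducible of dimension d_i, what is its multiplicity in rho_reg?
Each irreducible V_i of dimension d_i appears with multiplicity d_i, i.e. rho_reg = (direct sum over all irreducibles V_i) d_i V_i. The irreducible dimensions for Z/2Z x Q_8 are 1, 1, 1, 1, 1, 1, 1, 1, 2, 2: 8 irreducibles of dimension 1, each with multiplicity 1; 2 irreducibles of dimension 2, each with multiplicity 2. Total dimension 8*1*1 + 2*2*2 = 16 = |G|.

Details: General theorem: in the regular representation of a finite group G, each irreducible appears with multiplicity equal to its dimension. Check: dim(rho_reg) = sum d_i^2 = 1 + 1 + 1 + 1 + 1 + 1 + 1 + 1 + 4 + 4 = 16 = |G|.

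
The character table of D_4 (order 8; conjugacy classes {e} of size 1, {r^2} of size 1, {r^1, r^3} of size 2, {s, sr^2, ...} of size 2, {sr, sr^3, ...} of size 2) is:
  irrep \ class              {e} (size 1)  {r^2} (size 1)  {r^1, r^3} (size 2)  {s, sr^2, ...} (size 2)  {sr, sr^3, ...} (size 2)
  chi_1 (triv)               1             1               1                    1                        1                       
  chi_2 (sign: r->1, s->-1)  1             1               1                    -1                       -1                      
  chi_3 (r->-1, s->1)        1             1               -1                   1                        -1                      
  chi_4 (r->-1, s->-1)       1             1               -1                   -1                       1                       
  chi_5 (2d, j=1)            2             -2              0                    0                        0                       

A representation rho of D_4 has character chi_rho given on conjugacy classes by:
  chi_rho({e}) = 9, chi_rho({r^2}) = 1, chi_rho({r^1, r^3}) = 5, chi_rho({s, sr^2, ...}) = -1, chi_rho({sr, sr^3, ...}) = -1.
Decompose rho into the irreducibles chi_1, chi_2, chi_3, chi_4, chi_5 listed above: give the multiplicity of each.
Multiplicities: chi_1: 2, chi_2: 3, chi_3: 0, chi_4: 0, chi_5: 2.

Working: Use <chi_rho, chi> = (1/|G|) sum_C |C| * chi_rho(C) * conj(chi(C)) with |G| = 8 for each irreducible chi in the table:
  <chi_rho, chi_1> = (1/8)[1*(9)*conj(1) + 1*(1)*conj(1) + 2*(5)*conj(1) + 2*(-1)*conj(1) + 2*(-1)*conj(1)]
      = (1/8)[(9) + (1) + (10) + (-2) + (-2)] = 16/8 = 2
  <chi_rho, chi_2> = (1/8)[1*(9)*conj(1) + 1*(1)*conj(1) + 2*(5)*conj(1) + 2*(-1)*conj(-1) + 2*(-1)*conj(-1)]
      = (1/8)[(9) + (1) + (10) + (2) + (2)] = 24/8 = 3
  <chi_rho, chi_3> = (1/8)[1*(9)*conj(1) + 1*(1)*conj(1) + 2*(5)*conj(-1) + 2*(-1)*conj(1) + 2*(-1)*conj(-1)]
      = (1/8)[(9) + (1) + (-10) + (-2) + (2)] = 0/8 = 0
  <chi_rho, chi_4> = (1/8)[1*(9)*conj(1) + 1*(1)*conj(1) + 2*(5)*conj(-1) + 2*(-1)*conj(-1) + 2*(-1)*conj(1)]
      = (1/8)[(9) + (1) + (-10) + (2) + (-2)] = 0/8 = 0
  <chi_rho, chi_5> = (1/8)[1*(9)*conj(2) + 1*(1)*conj(-2) + 2*(5)*conj(0) + 2*(-1)*conj(0) + 2*(-1)*conj(0)]
      = (1/8)[(18) + (-2) + (0) + (0) + (0)] = 16/8 = 2
Dimension check: dim(rho) = sum (mult * dim) = 2*1 + 3*1 + 0*1 + 0*1 + 2*2 = 9 = chi_rho(e) = 9.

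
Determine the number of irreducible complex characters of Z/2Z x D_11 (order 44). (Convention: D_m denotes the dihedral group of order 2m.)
14

Argument: The number of irreducible complex representations of a finite group equals its number of conjugacy classes. For a direct product, #classes(G x H) = #classes(G) * #classes(H). Z/2Z has 2 classes (abelian), D_11 has 7 classes, so 2 * 7 = 14, so Z/2Z x D_11 (order 44) has exactly 14 irreducible complex representations.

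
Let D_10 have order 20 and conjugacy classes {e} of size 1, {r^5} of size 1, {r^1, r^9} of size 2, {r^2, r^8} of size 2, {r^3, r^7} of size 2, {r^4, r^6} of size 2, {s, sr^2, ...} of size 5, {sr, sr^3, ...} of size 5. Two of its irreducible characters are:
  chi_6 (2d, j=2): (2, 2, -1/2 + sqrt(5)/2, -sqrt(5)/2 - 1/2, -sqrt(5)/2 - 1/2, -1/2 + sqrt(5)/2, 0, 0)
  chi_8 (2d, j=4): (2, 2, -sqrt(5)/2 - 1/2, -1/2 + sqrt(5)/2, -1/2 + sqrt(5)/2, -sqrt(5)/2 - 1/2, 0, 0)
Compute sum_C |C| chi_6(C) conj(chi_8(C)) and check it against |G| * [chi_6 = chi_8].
Sum = 0; so <chi_6, chi_8> = 0 (distinct irreducibles are orthogonal).

Compute term by term over conjugacy classes (|C| * chi_6(C) * conj(chi_8(C))):
  1*(2)*conj(2) + 1*(2)*conj(2) + 2*(-1/2 + sqrt(5)/2)*conj(-sqrt(5)/2 - 1/2) + 2*(-sqrt(5)/2 - 1/2)*conj(-1/2 + sqrt(5)/2) + 2*(-sqrt(5)/2 - 1/2)*conj(-1/2 + sqrt(5)/2) + 2*(-1/2 + sqrt(5)/2)*conj(-sqrt(5)/2 - 1/2) + 5*(0)*conj(0) + 5*(0)*conj(0)
  = (4) + (4) + (-2) + (-2) + (-2) + (-2) + (0) + (0)
  = 0.
Dividing by |G| = 20 gives 0/20 = 0, matching the row-orthogonality relation <chi_6, chi_8> = [chi_6 = chi_8].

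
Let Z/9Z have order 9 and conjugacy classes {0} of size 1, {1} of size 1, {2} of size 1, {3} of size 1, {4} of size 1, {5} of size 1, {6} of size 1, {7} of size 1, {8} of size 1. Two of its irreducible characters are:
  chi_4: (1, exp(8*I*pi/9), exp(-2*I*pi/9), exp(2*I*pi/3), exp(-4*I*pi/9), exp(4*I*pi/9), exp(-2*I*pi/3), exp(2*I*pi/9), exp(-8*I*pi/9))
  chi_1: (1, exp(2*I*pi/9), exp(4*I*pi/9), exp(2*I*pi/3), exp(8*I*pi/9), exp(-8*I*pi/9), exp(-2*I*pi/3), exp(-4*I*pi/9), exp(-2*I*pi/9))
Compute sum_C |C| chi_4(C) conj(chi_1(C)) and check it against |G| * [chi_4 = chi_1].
Sum = 0; so <chi_4, chi_1> = 0 (distinct irreducibles are orthogonal).

Compute term by term over conjugacy classes (|C| * chi_4(C) * conj(chi_1(C))):
  1*(1)*conj(1) + 1*(exp(8*I*pi/9))*conj(exp(2*I*pi/9)) + 1*(exp(-2*I*pi/9))*conj(exp(4*I*pi/9)) + 1*(exp(2*I*pi/3))*conj(exp(2*I*pi/3)) + 1*(exp(-4*I*pi/9))*conj(exp(8*I*pi/9)) + 1*(exp(4*I*pi/9))*conj(exp(-8*I*pi/9)) + 1*(exp(-2*I*pi/3))*conj(exp(-2*I*pi/3)) + 1*(exp(2*I*pi/9))*conj(exp(-4*I*pi/9)) + 1*(exp(-8*I*pi/9))*conj(exp(-2*I*pi/9))
  = (1) + (exp(2*I*pi/3)) + (exp(-2*I*pi/3)) + (1) + (exp(2*I*pi/3)) + (exp(-2*I*pi/3)) + (1) + (exp(2*I*pi/3)) + (exp(-2*I*pi/3))
  = 0.
(Exp terms are combined using exp(i*s)*conj(exp(i*t)) = exp(i*(s-t)), and sums of them are collapsed using the identity that for every m > 1 the m distinct m-th roots of unity sum to 0, e.g. 1 + exp(2*I*pi/3) + exp(-2*I*pi/3) = 0.)
Dividing by |G| = 9 gives 0/9 = 0, matching the row-orthogonality relation <chi_4, chi_1> = [chi_4 = chi_1].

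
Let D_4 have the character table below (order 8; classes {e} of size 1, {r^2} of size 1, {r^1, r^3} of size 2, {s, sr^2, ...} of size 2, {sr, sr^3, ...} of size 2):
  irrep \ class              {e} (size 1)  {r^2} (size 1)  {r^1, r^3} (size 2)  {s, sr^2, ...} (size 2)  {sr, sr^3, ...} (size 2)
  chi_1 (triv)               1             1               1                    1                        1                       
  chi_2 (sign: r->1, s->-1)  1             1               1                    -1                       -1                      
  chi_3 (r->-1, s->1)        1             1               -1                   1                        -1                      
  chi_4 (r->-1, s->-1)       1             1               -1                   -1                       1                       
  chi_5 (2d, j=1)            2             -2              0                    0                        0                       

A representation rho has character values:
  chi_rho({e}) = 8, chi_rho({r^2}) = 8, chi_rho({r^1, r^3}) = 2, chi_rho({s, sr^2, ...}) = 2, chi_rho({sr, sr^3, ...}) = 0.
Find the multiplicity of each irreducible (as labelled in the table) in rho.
Multiplicities: chi_1: 3, chi_2: 2, chi_3: 2, chi_4: 1, chi_5: 0.

Proof sketch: Use <chi_rho, chi> = (1/|G|) sum_C |C| * chi_rho(C) * conj(chi(C)) with |G| = 8 for each irreducible chi in the table:
  <chi_rho, chi_1> = (1/8)[1*(8)*conj(1) + 1*(8)*conj(1) + 2*(2)*conj(1) + 2*(2)*conj(1) + 2*(0)*conj(1)]
      = (1/8)[(8) + (8) + (4) + (4) + (0)] = 24/8 = 3
  <chi_rho, chi_2> = (1/8)[1*(8)*conj(1) + 1*(8)*conj(1) + 2*(2)*conj(1) + 2*(2)*conj(-1) + 2*(0)*conj(-1)]
      = (1/8)[(8) + (8) + (4) + (-4) + (0)] = 16/8 = 2
  <chi_rho, chi_3> = (1/8)[1*(8)*conj(1) + 1*(8)*conj(1) + 2*(2)*conj(-1) + 2*(2)*conj(1) + 2*(0)*conj(-1)]
      = (1/8)[(8) + (8) + (-4) + (4) + (0)] = 16/8 = 2
  <chi_rho, chi_4> = (1/8)[1*(8)*conj(1) + 1*(8)*conj(1) + 2*(2)*conj(-1) + 2*(2)*conj(-1) + 2*(0)*conj(1)]
      = (1/8)[(8) + (8) + (-4) + (-4) + (0)] = 8/8 = 1
  <chi_rho, chi_5> = (1/8)[1*(8)*conj(2) + 1*(8)*conj(-2) + 2*(2)*conj(0) + 2*(2)*conj(0) + 2*(0)*conj(0)]
      = (1/8)[(16) + (-16) + (0) + (0) + (0)] = 0/8 = 0
Dimension check: dim(rho) = sum (mult * dim) = 3*1 + 2*1 + 2*1 + 1*1 + 0*2 = 8 = chi_rho(e) = 8.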